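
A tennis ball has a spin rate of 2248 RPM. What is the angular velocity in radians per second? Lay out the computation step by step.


Convert RPM to rad/s: multiply by 2*pi and divide by 60
omega = 2248 * 2 * pi / 60
= 235.41 rad/s

235.41 rad/s


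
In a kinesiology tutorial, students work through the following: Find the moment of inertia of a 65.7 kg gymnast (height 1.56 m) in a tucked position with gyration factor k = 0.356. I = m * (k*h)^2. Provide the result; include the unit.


Radius of gyration = 0.356 * 1.56 = 0.55536 m
I = 65.7 * 0.55536^2
= 65.7 * 0.308425
= 20.264 kg*m^2

20.264 kg*m^2


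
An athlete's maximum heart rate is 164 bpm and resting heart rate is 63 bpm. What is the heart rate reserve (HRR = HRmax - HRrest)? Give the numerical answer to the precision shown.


HRR = HRmax - HRrest
= 164 - 63
= 101 bpm

101 bpm


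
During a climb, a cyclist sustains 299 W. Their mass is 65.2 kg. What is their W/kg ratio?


Power-to-weight = 299 W / 65.2 kg
= 4.586 W/kg

4.586 W/kg


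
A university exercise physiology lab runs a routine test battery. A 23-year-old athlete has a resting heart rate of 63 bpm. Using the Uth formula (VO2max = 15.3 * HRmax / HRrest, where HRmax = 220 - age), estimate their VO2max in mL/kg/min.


HRmax = 220 - 23 = 197 bpm
Ratio = HRmax / HRrest = 197 / 63 = 3.127
VO2max = 15.3 * 3.127 = 47.84 mL/kg/min

47.84 mL/kg/min


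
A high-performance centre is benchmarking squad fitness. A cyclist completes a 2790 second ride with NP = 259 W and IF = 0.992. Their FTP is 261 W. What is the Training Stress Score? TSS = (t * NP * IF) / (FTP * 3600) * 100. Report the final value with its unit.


t * NP * IF = 2790 * 259 * 0.992 = 716829.12
FTP * 3600 = 939600
TSS = (716829.12 / 939600) * 100 = 76.29

76.29 TSS


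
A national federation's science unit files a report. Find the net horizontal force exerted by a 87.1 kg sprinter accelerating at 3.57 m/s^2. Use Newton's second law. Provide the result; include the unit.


Newton's second law: F = m * a
F = 87.1 * 3.57 = 310.95 N

310.95 N


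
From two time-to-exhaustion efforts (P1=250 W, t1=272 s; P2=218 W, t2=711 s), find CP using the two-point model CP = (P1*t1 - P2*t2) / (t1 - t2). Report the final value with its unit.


Work in trial 1 = 68000 J
Work in trial 2 = 154998 J
Delta work = -86998 J
Delta time = -439 s
CP = -86998 / -439 = 198.17 W

198.17 W


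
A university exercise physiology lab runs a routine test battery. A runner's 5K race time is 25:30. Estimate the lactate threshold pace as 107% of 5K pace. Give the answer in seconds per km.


Total race time = 25*60 + 30 = 1530 seconds
5K pace = 1530 / 5 = 306.0 sec/km
LT pace = 306.0 * 1.07 = 327.42 sec/km

327.42 s/km


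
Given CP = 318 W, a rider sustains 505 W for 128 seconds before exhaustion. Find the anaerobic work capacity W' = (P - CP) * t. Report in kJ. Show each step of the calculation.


Excess power = 505 - 318 = 187 W
Work above CP = 187 * 128 = 23936 J
W' = 23.936 kJ

23.936 kJ


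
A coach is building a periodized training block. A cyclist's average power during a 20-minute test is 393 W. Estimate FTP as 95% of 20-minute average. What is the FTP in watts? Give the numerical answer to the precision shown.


FTP = 20-min power * 0.95
= 393 * 0.95
= 373.35 W

373.35 W


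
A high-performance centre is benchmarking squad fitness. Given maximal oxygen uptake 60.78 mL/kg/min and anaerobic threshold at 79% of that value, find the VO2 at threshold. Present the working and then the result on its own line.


Percentage as decimal = 0.79
VO2 at AT = 60.78 * 0.79 = 48.02 mL/kg/min

48.02 mL/kg/min


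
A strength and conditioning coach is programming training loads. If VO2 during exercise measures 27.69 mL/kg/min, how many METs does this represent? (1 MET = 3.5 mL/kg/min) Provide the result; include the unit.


METs = VO2 / 3.5 = 27.69 / 3.5 = 7.91

7.91 METs


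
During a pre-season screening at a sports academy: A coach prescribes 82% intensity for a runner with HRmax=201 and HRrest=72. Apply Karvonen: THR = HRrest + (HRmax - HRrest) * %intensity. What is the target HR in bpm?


Heart rate reserve = 201 - 72 = 129
Intensity fraction = 82 / 100 = 0.82
THR = 72 + 129 * 0.82 = 177.78 bpm

177.78 bpm


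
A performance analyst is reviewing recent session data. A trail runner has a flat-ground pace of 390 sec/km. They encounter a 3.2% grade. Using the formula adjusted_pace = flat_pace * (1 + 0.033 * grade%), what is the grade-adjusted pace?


Grade factor = 1 + 0.033 * 3.2 = 1.1056
Adjusted = 390 * 1.1056 = 431.18 sec/km

431.18 s/km


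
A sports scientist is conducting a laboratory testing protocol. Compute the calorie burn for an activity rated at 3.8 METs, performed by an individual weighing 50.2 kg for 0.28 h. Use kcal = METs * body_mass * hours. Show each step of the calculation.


Product of METs and mass = 3.8 * 50.2 = 190.76
Total kcal = 190.76 * 0.28 = 53.41 kcal

53.41 kcal


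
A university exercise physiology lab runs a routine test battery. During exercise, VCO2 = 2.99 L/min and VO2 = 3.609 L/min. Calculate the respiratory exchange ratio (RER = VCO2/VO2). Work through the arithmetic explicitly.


RER = VCO2 / VO2
= 2.99 / 3.609
= 0.8285

0.8285


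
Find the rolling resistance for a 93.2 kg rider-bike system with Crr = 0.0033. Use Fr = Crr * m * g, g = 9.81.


m * g = 93.2 * 9.81 = 914.292 N
Fr = 0.0033 * 914.292 = 3.017 N

3.017 N


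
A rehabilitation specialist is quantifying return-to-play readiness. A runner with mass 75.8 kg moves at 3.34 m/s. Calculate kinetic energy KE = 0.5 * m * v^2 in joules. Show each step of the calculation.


v^2 = 3.34^2 = 11.1556
KE = 0.5 * 75.8 * 11.1556
= 422.8 J

422.8 J


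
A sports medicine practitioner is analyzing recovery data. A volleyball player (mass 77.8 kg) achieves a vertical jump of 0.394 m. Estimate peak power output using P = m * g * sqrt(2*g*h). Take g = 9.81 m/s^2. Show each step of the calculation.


2 * g * h = 2 * 9.81 * 0.394 = 7.73028
sqrt(7.73028) = 2.780338 m/s
P = 77.8 * 9.81 * 2.780338 = 2122.0 W

2122.0 W


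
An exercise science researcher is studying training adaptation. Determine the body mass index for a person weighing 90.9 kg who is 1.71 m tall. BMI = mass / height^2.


BMI = mass / height^2
= 90.9 / 1.71^2
= 90.9 / 2.9241
= 31.09 kg/m^2

31.09 kg/m^2


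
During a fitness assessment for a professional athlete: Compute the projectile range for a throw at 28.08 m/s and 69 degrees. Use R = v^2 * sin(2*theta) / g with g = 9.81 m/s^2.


Two times the angle = 138 degrees
sin(138) = 0.669131
R = 788.4864 * 0.669131 / 9.81 = 53.782 m

53.782 m


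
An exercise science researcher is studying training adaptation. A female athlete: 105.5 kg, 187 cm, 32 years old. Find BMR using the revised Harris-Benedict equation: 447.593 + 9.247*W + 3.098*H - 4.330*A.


Intercept = 447.593
Weight contribution = 9.247 * 105.5 = 975.5585
Height contribution = 3.098 * 187 = 579.326
Age contribution = 4.33 * 32 = 138.56
BMR = 447.593 + 975.5585 + 579.326 - 138.56
= 1863.92 kcal/day

1863.92 kcal/day


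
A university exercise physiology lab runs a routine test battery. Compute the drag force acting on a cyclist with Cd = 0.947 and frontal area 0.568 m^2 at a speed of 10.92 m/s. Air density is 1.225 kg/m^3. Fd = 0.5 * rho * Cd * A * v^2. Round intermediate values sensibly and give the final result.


Step 1: v^2 = 119.2464
Step 2: Fd = 0.5 * 1.225 * 0.947 * 0.568 * 119.2464
= 39.287 N

39.287 N


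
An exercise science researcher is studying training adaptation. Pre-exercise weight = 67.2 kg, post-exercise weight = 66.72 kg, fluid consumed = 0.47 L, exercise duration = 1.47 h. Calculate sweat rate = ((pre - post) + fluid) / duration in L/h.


Weight loss = 67.2 - 66.72 = 0.48 kg (approx L)
Total sweat = 0.48 + 0.47 = 0.95 L
Sweat rate = 0.95 / 1.47 = 0.646 L/h

0.646 L/h


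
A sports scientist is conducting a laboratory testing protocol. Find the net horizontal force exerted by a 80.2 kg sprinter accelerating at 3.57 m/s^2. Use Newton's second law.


Newton's second law: F = m * a
F = 80.2 * 3.57 = 286.31 N

286.31 N


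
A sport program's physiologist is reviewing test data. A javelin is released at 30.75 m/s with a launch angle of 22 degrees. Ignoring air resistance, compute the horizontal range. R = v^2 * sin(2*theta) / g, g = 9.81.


Launch speed squared = 945.5625
sin(2 * 22 deg) = 0.694658
Range = 945.5625 * 0.694658 / 9.81
= 66.956 m

66.956 m


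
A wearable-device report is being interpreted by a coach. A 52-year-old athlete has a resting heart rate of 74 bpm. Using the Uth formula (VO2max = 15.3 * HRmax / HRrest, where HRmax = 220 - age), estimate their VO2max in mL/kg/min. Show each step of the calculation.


HRmax = 220 - 52 = 168 bpm
Ratio = HRmax / HRrest = 168 / 74 = 2.2703
VO2max = 15.3 * 2.2703 = 34.74 mL/kg/min

34.74 mL/kg/min


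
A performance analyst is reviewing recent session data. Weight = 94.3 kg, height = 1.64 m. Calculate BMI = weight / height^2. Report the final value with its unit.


height^2 = 1.64^2 = 2.6896
BMI = 94.3 / 2.6896 = 35.06 kg/m^2

35.06 kg/m^2


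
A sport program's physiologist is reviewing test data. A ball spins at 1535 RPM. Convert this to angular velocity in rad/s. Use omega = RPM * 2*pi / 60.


omega = 1535 * 2 * pi / 60
= 1535 * 6.28318531 / 60
= 9644.689 / 60
= 160.745 rad/s

160.745 rad/s


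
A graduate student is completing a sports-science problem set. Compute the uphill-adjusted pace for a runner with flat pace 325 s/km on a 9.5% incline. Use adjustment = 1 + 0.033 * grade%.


Adjustment factor = 1 + 0.033 * 9.5 = 1.3135
Grade-adjusted pace = 325 * 1.3135 = 426.89 s/km

426.89 s/km


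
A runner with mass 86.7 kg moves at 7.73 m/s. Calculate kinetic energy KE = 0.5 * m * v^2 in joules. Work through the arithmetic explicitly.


v^2 = 7.73^2 = 59.7529
KE = 0.5 * 86.7 * 59.7529
= 2590.29 J

2590.29 J


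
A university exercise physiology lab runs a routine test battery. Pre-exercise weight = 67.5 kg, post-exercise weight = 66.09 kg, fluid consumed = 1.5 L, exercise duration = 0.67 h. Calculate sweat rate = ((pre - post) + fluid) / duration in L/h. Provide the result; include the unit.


Weight loss = 67.5 - 66.09 = 1.41 kg (approx L)
Total sweat = 1.41 + 1.5 = 2.91 L
Sweat rate = 2.91 / 0.67 = 4.343 L/h

4.343 L/h


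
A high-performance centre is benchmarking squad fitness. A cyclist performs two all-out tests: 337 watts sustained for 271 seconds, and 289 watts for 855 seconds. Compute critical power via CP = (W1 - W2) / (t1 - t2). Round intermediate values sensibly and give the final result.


W1 = P1 * t1 = 337 * 271 = 91327 J
W2 = P2 * t2 = 289 * 855 = 247095 J
CP = (91327 - 247095) / (271 - 855)
= 266.73 W

266.73 W


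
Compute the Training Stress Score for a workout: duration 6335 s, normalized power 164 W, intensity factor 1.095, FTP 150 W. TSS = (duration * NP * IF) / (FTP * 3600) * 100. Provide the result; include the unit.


Product = 6335 * 164 * 1.095 = 1137639.3
Base = 150 * 3600 = 540000
TSS = 1137639.3 / 540000 * 100 = 210.67

210.67 TSS


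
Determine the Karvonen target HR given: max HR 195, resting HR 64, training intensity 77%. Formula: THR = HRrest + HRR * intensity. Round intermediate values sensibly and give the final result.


HRR = HRmax - HRrest = 195 - 64 = 131
THR = 64 + 131 * 0.77
= 164.87 bpm

164.87 bpm


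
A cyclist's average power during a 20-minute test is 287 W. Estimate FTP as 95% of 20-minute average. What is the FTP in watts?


FTP = 20-min power * 0.95
= 287 * 0.95
= 272.65 W

272.65 W


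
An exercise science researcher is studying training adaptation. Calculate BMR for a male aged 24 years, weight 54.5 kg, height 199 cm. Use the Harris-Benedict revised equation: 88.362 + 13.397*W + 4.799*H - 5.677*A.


Substituting values:
W term = 13.397 * 54.5 = 730.1365
H term = 4.799 * 199 = 955.001
A term = 5.677 * 24 = 136.248
BMR = 1637.25 kcal/day

1637.25 kcal/day


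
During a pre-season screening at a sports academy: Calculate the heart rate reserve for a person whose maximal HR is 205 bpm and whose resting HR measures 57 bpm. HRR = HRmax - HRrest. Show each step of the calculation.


HRmax = 205 bpm
HRrest = 57 bpm
HRR = 205 - 57 = 148 bpm

148 bpm


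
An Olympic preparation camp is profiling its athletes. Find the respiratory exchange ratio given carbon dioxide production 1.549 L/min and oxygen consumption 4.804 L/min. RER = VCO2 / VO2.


VCO2 = 1.549 L/min
VO2 = 4.804 L/min
RER = 1.549 / 4.804 = 0.3224

0.3224


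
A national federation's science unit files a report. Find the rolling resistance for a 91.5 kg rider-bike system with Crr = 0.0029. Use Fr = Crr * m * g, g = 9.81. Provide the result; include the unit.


m * g = 91.5 * 9.81 = 897.615 N
Fr = 0.0029 * 897.615 = 2.603 N

2.603 N


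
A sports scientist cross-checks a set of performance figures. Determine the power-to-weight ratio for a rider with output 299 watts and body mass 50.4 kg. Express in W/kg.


P/W = 299 / 50.4 = 5.933 W/kg

5.933 W/kg


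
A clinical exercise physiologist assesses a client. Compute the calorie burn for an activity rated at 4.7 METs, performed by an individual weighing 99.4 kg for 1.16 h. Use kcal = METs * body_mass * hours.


Product of METs and mass = 4.7 * 99.4 = 467.18
Total kcal = 467.18 * 1.16 = 541.93 kcal

541.93 kcal


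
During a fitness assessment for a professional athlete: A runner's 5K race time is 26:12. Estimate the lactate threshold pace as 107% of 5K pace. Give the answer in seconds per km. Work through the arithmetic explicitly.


Total race time = 26*60 + 12 = 1572 seconds
5K pace = 1572 / 5 = 314.4 sec/km
LT pace = 314.4 * 1.07 = 336.41 sec/km

336.41 s/km


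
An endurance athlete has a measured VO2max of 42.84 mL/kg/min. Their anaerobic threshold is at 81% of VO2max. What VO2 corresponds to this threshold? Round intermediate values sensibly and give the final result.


Anaerobic threshold VO2 = VO2max * 81%
= 42.84 * 0.81
= 34.7 mL/kg/min

34.7 mL/kg/min


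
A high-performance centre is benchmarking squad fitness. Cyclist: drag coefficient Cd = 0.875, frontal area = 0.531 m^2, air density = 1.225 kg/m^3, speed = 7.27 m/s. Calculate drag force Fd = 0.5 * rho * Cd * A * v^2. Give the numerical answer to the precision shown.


v^2 = 7.27^2 = 52.8529
Fd = 0.5 * 1.225 * 0.875 * 0.531 * 52.8529
= 15.041 N

15.041 N


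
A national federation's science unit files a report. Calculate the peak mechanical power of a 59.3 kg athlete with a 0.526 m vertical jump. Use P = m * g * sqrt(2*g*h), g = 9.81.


First, sqrt(2gh) = sqrt(2 * 9.81 * 0.526)
= sqrt(10.32012) = 3.212494 m/s
Power = 59.3 * 9.81 * 3.212494 = 1868.81 W

1868.81 W


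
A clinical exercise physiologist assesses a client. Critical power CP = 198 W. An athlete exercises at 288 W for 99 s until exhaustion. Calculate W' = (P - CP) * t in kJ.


P - CP = 288 - 198 = 90 W
W' = 90 * 99 = 8910 J
= 8910 / 1000 = 8.91 kJ

8.91 kJ


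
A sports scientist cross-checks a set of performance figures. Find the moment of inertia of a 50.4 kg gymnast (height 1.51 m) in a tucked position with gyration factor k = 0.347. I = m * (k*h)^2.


Radius of gyration = 0.347 * 1.51 = 0.52397 m
I = 50.4 * 0.52397^2
= 50.4 * 0.274545
= 13.837 kg*m^2

13.837 kg*m^2


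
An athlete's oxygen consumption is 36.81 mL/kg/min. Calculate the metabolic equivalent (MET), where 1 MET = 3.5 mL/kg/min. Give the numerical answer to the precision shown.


MET = VO2 / 3.5
= 36.81 / 3.5
= 10.52 METs

10.52 METs


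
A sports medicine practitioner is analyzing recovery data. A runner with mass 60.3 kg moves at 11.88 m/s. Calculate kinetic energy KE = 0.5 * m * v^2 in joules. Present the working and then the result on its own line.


v^2 = 11.88^2 = 141.1344
KE = 0.5 * 60.3 * 141.1344
= 4255.2 J

4255.2 J


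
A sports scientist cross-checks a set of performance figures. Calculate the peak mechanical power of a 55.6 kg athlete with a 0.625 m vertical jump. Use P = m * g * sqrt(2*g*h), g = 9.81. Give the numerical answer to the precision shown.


First, sqrt(2gh) = sqrt(2 * 9.81 * 0.625)
= sqrt(12.2625) = 3.501785 m/s
Power = 55.6 * 9.81 * 3.501785 = 1910.0 W

1910.0 W


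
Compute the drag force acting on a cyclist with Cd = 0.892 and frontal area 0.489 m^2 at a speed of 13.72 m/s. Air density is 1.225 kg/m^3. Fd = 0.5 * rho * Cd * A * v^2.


Step 1: v^2 = 188.2384
Step 2: Fd = 0.5 * 1.225 * 0.892 * 0.489 * 188.2384
= 50.291 N

50.291 N


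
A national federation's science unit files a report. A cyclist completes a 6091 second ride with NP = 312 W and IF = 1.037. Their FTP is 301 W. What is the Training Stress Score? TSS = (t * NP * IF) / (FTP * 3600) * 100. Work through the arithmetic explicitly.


t * NP * IF = 6091 * 312 * 1.037 = 1970706.504
FTP * 3600 = 1083600
TSS = (1970706.504 / 1083600) * 100 = 181.87

181.87 TSS


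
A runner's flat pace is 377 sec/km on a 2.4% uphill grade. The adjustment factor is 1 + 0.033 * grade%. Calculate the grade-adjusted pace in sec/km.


Factor = 1 + 0.033 * 2.4 = 1.0792
Adjusted pace = 377 * 1.0792
= 406.86 sec/km

406.86 s/km


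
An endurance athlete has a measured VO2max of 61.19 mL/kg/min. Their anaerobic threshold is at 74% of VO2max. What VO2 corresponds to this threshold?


Anaerobic threshold VO2 = VO2max * 74%
= 61.19 * 0.74
= 45.28 mL/kg/min

45.28 mL/kg/min


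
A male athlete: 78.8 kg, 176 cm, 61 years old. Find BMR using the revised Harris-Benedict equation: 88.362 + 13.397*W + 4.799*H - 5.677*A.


Intercept = 88.362
Weight contribution = 13.397 * 78.8 = 1055.6836
Height contribution = 4.799 * 176 = 844.624
Age contribution = 5.677 * 61 = 346.297
BMR = 88.362 + 1055.6836 + 844.624 - 346.297
= 1642.37 kcal/day

1642.37 kcal/day


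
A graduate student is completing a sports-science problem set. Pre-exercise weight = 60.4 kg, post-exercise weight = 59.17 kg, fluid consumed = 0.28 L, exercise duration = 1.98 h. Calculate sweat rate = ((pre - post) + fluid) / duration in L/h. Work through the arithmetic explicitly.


Weight loss = 60.4 - 59.17 = 1.23 kg (approx L)
Total sweat = 1.23 + 0.28 = 1.51 L
Sweat rate = 1.51 / 1.98 = 0.763 L/h

0.763 L/h


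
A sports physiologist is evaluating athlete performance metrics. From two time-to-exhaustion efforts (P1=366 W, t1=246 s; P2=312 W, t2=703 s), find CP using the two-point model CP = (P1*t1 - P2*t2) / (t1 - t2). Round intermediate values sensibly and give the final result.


Work in trial 1 = 90036 J
Work in trial 2 = 219336 J
Delta work = -129300 J
Delta time = -457 s
CP = -129300 / -457 = 282.93 W

282.93 W


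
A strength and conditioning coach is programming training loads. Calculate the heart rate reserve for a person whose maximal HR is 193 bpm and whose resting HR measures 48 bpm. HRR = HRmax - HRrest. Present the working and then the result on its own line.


HRmax = 193 bpm
HRrest = 48 bpm
HRR = 193 - 48 = 145 bpm

145 bpm


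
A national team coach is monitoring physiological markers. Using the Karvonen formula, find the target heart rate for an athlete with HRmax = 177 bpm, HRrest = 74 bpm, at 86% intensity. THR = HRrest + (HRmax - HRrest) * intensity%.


HRR = 177 - 74 = 103
THR = 74 + 103 * 0.86
= 74 + 88.58
= 162.58 bpm

162.58 bpm


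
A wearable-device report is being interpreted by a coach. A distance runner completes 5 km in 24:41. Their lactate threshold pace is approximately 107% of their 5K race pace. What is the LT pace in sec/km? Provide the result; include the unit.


Convert to seconds: 24 min 41 s = 1481 s
Pace per km = 1481 / 5 = 296.2 s/km
LT pace = 296.2 * 1.07 = 316.93 s/km

316.93 s/km


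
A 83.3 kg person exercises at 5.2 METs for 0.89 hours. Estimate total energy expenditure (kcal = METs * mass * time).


Energy = METs * mass(kg) * time(h)
= 5.2 * 83.3 * 0.89
= 385.51 kcal

385.51 kcal


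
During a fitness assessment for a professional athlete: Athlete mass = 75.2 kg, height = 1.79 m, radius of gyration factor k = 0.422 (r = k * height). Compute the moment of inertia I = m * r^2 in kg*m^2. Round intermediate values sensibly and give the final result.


r = k * height = 0.422 * 1.79 = 0.75538 m
r^2 = 0.75538^2 = 0.570599
I = 75.2 * 0.570599 = 42.909 kg*m^2

42.909 kg*m^2


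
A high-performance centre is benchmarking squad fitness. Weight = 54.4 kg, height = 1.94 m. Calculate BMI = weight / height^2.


height^2 = 1.94^2 = 3.7636
BMI = 54.4 / 3.7636 = 14.45 kg/m^2

14.45 kg/m^2


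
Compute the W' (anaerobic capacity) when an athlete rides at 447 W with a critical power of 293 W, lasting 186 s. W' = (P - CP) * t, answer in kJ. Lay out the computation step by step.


Above-CP power = 154 W
Duration = 186 s
W' = 154 * 186 = 28644 J
Convert: 28644 / 1000 = 28.644 kJ

28.644 kJ


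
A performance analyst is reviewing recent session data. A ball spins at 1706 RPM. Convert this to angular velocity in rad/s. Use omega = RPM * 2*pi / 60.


omega = 1706 * 2 * pi / 60
= 1706 * 6.28318531 / 60
= 10719.114 / 60
= 178.652 rad/s

178.652 rad/s


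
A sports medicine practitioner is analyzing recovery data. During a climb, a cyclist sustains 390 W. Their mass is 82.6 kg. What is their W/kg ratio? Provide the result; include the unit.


Power-to-weight = 390 W / 82.6 kg
= 4.722 W/kg

4.722 W/kg


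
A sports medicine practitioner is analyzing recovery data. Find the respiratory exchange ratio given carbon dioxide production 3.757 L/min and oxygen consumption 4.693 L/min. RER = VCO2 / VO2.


VCO2 = 3.757 L/min
VO2 = 4.693 L/min
RER = 3.757 / 4.693 = 0.8006

0.8006


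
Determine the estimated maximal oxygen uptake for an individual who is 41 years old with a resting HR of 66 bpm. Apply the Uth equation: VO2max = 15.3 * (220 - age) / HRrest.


HRmax = 220 - 41 = 179
VO2max = 15.3 * (179 / 66)
= 15.3 * 2.7121
= 41.5 mL/kg/min

41.5 mL/kg/min


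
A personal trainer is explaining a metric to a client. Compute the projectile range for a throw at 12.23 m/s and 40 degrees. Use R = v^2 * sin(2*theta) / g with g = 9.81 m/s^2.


Two times the angle = 80 degrees
sin(80) = 0.984808
R = 149.5729 * 0.984808 / 9.81 = 15.015 m

15.015 m


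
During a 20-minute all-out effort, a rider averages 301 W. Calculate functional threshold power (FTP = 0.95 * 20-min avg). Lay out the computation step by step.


FTP = 0.95 * 301
= 285.95 W

285.95 W


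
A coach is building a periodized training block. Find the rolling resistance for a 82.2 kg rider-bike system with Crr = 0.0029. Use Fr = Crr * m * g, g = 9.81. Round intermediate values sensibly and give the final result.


m * g = 82.2 * 9.81 = 806.382 N
Fr = 0.0029 * 806.382 = 2.339 N

2.339 N


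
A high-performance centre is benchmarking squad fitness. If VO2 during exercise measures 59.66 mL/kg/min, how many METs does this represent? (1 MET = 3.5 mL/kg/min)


METs = VO2 / 3.5 = 59.66 / 3.5 = 17.05

17.05 METs


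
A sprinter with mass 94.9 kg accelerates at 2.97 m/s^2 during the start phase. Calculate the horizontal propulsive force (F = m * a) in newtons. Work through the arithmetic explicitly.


F = m * a
= 94.9 * 2.97
= 281.85 N

281.85 N


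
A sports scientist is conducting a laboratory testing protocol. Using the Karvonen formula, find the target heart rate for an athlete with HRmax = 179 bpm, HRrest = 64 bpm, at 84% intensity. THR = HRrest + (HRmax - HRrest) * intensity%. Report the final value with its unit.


HRR = 179 - 64 = 115
THR = 64 + 115 * 0.84
= 64 + 96.6
= 160.6 bpm

160.6 bpm


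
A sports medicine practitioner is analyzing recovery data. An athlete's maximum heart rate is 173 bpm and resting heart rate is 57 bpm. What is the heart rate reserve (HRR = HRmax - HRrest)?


HRR = HRmax - HRrest
= 173 - 57
= 116 bpm

116 bpm


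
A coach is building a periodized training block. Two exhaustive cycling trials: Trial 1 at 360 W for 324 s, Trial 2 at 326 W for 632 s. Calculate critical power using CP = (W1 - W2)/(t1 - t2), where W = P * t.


W1 = 360 * 324 = 116640 J
W2 = 326 * 632 = 206032 J
CP = (116640 - 206032) / (324 - 632)
= -89392 / -308
= 290.23 W

290.23 W


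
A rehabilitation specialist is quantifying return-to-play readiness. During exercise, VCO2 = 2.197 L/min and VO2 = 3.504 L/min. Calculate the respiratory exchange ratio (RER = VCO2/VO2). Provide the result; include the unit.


RER = VCO2 / VO2
= 2.197 / 3.504
= 0.627

0.627


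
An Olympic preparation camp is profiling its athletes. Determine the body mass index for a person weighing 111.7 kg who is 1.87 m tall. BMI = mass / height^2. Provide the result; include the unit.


BMI = mass / height^2
= 111.7 / 1.87^2
= 111.7 / 3.4969
= 31.94 kg/m^2

31.94 kg/m^2


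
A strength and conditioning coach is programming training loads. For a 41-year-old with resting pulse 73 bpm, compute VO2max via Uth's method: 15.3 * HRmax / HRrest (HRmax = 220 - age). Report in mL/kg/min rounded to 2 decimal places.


Step 1: HRmax = 220 - 41 = 179 bpm
Step 2: Ratio = 179 / 73 = 2.4521
Step 3: VO2max = 15.3 * 2.4521 = 37.52 mL/kg/min

37.52 mL/kg/min


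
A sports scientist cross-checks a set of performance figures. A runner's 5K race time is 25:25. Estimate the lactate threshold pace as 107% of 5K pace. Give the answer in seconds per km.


Total race time = 25*60 + 25 = 1525 seconds
5K pace = 1525 / 5 = 305.0 sec/km
LT pace = 305.0 * 1.07 = 326.35 sec/km

326.35 s/km


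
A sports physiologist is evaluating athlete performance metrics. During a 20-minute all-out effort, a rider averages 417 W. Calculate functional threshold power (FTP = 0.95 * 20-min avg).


FTP = 0.95 * 417
= 396.15 W

396.15 W


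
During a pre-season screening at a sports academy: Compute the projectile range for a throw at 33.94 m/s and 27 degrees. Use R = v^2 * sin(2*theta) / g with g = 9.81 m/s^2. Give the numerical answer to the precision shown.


Two times the angle = 54 degrees
sin(54) = 0.809017
R = 1151.9236 * 0.809017 / 9.81 = 94.998 m

94.998 m


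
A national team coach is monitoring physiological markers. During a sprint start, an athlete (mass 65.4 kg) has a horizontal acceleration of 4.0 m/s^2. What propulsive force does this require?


Propulsive force = mass * acceleration
= 65.4 kg * 4.0 m/s^2
= 261.6 N

261.6 N


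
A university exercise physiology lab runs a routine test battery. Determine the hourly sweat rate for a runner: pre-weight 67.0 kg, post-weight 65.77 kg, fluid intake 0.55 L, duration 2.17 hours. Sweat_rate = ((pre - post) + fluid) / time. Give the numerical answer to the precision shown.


Mass lost = 67.0 - 65.77 = 1.23 kg
Add fluid consumed: 1.23 + 0.55 = 1.78 L total sweat
Sweat rate = 1.78 / 2.17 = 0.82 L/h

0.82 L/h


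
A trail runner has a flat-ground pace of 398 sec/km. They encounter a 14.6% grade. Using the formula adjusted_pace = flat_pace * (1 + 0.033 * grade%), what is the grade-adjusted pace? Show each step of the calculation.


Grade factor = 1 + 0.033 * 14.6 = 1.4818
Adjusted = 398 * 1.4818 = 589.76 sec/km

589.76 s/km


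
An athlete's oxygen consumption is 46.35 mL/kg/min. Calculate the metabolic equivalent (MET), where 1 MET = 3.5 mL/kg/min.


MET = VO2 / 3.5
= 46.35 / 3.5
= 13.24 METs

13.24 METs


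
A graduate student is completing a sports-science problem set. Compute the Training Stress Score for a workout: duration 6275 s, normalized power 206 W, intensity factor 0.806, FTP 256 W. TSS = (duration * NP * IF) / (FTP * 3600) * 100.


Product = 6275 * 206 * 0.806 = 1041875.9
Base = 256 * 3600 = 921600
TSS = 1041875.9 / 921600 * 100 = 113.05

113.05 TSS


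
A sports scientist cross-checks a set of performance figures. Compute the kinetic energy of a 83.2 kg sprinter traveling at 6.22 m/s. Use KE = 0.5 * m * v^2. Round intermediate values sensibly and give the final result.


Velocity squared = 38.6884
KE = 0.5 * 83.2 * 38.6884 = 1609.44 J

1609.44 J


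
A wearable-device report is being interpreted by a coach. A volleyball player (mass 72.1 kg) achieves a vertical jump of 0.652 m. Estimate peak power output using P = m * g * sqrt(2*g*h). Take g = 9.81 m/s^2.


2 * g * h = 2 * 9.81 * 0.652 = 12.79224
sqrt(12.79224) = 3.576624 m/s
P = 72.1 * 9.81 * 3.576624 = 2529.75 W

2529.75 W


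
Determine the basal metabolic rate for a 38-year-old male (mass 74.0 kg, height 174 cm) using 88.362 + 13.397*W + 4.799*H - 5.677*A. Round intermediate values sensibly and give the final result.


BMR = 88.362 + 13.397*74.0 + 4.799*174 - 5.677*38
= 1699.04 kcal/day

1699.04 kcal/day


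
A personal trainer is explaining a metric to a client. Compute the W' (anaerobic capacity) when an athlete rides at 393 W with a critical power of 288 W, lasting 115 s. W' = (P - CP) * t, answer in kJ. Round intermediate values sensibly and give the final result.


Above-CP power = 105 W
Duration = 115 s
W' = 105 * 115 = 12075 J
Convert: 12075 / 1000 = 12.075 kJ

12.075 kJ


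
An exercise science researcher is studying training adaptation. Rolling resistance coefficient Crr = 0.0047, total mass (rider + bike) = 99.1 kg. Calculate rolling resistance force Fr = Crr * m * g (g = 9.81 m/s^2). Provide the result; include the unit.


Fr = Crr * m * g
= 0.0047 * 99.1 * 9.81
= 4.569 N

4.569 N


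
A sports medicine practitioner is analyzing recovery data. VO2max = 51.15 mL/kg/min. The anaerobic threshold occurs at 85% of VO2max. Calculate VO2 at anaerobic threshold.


AT fraction = 85 / 100 = 0.85
AT VO2 = 51.15 * 0.85
= 43.48 mL/kg/min

43.48 mL/kg/min


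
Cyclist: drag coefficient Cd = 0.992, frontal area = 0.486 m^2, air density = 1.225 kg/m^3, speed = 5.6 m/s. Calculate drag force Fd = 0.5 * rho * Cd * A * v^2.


v^2 = 5.6^2 = 31.36
Fd = 0.5 * 1.225 * 0.992 * 0.486 * 31.36
= 9.26 N

9.26 N


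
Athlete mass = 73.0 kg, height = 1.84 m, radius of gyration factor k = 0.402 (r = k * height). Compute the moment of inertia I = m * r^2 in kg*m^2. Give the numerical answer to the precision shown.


r = k * height = 0.402 * 1.84 = 0.73968 m
r^2 = 0.73968^2 = 0.547127
I = 73.0 * 0.547127 = 39.94 kg*m^2

39.94 kg*m^2


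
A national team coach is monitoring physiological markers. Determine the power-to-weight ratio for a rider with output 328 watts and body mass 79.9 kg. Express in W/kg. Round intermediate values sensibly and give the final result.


P/W = 328 / 79.9 = 4.105 W/kg

4.105 W/kg


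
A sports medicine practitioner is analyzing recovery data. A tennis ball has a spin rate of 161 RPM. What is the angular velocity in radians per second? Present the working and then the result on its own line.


Convert RPM to rad/s: multiply by 2*pi and divide by 60
omega = 161 * 2 * pi / 60
= 16.86 rad/s

16.86 rad/s


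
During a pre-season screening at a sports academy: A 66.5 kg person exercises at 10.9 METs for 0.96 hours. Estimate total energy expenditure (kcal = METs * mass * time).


Energy = METs * mass(kg) * time(h)
= 10.9 * 66.5 * 0.96
= 695.86 kcal

695.86 kcal


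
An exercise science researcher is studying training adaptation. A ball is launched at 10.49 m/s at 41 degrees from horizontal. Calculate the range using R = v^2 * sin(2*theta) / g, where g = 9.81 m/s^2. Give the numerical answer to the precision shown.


sin(2 * 41) = sin(82) = 0.990268
v^2 = 10.49^2 = 110.0401
R = 110.0401 * 0.990268 / 9.81
= 11.108 m

11.108 m


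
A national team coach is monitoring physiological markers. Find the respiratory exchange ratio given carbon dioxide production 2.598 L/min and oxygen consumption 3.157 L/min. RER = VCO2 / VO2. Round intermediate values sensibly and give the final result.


VCO2 = 2.598 L/min
VO2 = 3.157 L/min
RER = 2.598 / 3.157 = 0.8229

0.8229


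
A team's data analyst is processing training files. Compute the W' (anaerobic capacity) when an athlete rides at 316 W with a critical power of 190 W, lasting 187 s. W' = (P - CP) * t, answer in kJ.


Above-CP power = 126 W
Duration = 187 s
W' = 126 * 187 = 23562 J
Convert: 23562 / 1000 = 23.562 kJ

23.562 kJ


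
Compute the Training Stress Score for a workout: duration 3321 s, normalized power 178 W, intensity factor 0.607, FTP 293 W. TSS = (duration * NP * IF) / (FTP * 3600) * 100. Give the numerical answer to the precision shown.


Product = 3321 * 178 * 0.607 = 358820.766
Base = 293 * 3600 = 1054800
TSS = 358820.766 / 1054800 * 100 = 34.02

34.02 TSS


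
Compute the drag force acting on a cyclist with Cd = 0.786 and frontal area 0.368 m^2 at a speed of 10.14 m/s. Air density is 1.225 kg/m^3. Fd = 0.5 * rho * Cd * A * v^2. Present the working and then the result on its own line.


Step 1: v^2 = 102.8196
Step 2: Fd = 0.5 * 1.225 * 0.786 * 0.368 * 102.8196
= 18.216 N

18.216 N


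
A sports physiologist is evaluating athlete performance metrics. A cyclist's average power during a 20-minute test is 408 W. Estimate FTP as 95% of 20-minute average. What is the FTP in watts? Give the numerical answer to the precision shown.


FTP = 20-min power * 0.95
= 408 * 0.95
= 387.6 W

387.6 W


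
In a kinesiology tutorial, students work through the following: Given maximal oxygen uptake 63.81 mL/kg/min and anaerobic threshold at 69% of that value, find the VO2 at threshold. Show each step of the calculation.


Percentage as decimal = 0.69
VO2 at AT = 63.81 * 0.69 = 44.03 mL/kg/min

44.03 mL/kg/min


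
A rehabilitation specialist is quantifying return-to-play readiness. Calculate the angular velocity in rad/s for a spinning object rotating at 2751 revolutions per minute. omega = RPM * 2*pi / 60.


omega = RPM * 2*pi / 60
= 2751 * 6.28318531 / 60
= 288.084 rad/s

288.084 rad/s


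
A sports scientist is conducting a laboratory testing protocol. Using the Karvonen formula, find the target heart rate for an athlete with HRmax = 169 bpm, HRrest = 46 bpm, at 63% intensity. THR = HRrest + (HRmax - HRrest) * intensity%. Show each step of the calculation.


HRR = 169 - 46 = 123
THR = 46 + 123 * 0.63
= 46 + 77.49
= 123.49 bpm

123.49 bpm


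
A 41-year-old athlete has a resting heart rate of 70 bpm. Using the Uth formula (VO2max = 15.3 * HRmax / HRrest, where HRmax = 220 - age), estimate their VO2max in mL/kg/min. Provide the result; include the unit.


HRmax = 220 - 41 = 179 bpm
Ratio = HRmax / HRrest = 179 / 70 = 2.5571
VO2max = 15.3 * 2.5571 = 39.12 mL/kg/min

39.12 mL/kg/min


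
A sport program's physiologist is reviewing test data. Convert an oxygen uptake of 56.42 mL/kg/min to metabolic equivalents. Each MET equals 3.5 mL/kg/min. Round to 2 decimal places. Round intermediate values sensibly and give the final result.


One MET = 3.5 mL/kg/min
Number of METs = 56.42 / 3.5
= 16.12 METs

16.12 METs


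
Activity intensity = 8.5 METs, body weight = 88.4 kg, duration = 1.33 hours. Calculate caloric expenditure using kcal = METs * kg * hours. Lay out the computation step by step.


kcal = 8.5 * 88.4 * 1.33
= 751.4 * 1.33
= 999.36 kcal

999.36 kcal


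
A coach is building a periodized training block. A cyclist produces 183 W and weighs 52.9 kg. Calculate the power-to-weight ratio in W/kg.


P/W = power / mass
= 183 / 52.9
= 3.459 W/kg

3.459 W/kg


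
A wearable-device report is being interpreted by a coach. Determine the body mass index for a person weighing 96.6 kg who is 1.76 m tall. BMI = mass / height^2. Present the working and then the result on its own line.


BMI = mass / height^2
= 96.6 / 1.76^2
= 96.6 / 3.0976
= 31.19 kg/m^2

31.19 kg/m^2


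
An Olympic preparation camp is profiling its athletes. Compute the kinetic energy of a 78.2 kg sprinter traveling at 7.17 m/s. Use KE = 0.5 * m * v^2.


Velocity squared = 51.4089
KE = 0.5 * 78.2 * 51.4089 = 2010.09 J

2010.09 J


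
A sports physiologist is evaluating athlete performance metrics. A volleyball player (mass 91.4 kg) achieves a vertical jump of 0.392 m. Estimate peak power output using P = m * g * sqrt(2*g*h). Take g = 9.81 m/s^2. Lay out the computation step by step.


2 * g * h = 2 * 9.81 * 0.392 = 7.69104
sqrt(7.69104) = 2.773272 m/s
P = 91.4 * 9.81 * 2.773272 = 2486.61 W

2486.61 W


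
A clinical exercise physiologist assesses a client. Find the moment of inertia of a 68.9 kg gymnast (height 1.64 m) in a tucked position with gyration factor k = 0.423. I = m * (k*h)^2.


Radius of gyration = 0.423 * 1.64 = 0.69372 m
I = 68.9 * 0.69372^2
= 68.9 * 0.481247
= 33.158 kg*m^2

33.158 kg*m^2


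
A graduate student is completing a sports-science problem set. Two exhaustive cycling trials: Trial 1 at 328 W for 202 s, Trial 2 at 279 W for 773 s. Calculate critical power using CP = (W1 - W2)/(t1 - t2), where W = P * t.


W1 = 328 * 202 = 66256 J
W2 = 279 * 773 = 215667 J
CP = (66256 - 215667) / (202 - 773)
= -149411 / -571
= 261.67 W

261.67 W


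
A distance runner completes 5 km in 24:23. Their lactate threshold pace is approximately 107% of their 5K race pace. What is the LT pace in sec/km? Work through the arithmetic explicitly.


Convert to seconds: 24 min 23 s = 1463 s
Pace per km = 1463 / 5 = 292.6 s/km
LT pace = 292.6 * 1.07 = 313.08 s/km

313.08 s/km


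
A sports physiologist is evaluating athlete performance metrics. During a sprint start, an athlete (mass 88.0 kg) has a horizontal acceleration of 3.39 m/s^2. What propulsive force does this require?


Propulsive force = mass * acceleration
= 88.0 kg * 3.39 m/s^2
= 298.32 N

298.32 N


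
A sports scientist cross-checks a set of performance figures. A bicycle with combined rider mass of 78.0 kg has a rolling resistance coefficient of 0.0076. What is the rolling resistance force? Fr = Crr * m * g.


Fr = 0.0076 * 78.0 * 9.81
= 0.5928 * 9.81
= 5.815 N

5.815 N


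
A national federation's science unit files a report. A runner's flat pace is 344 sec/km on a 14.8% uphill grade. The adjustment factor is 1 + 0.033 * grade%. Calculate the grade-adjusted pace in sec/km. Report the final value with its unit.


Factor = 1 + 0.033 * 14.8 = 1.4884
Adjusted pace = 344 * 1.4884
= 512.01 sec/km

512.01 s/km


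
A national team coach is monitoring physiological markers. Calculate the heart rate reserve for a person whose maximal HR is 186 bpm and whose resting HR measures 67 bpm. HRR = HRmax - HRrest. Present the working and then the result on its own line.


HRmax = 186 bpm
HRrest = 67 bpm
HRR = 186 - 67 = 119 bpm

119 bpm


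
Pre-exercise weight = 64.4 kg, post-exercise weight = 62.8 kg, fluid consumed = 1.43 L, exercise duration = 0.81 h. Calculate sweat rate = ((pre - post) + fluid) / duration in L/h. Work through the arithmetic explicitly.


Weight loss = 64.4 - 62.8 = 1.6 kg (approx L)
Total sweat = 1.6 + 1.43 = 3.03 L
Sweat rate = 3.03 / 0.81 = 3.741 L/h

3.741 L/h


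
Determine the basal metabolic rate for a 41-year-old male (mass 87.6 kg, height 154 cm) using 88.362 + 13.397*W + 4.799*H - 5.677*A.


BMR = 88.362 + 13.397*87.6 + 4.799*154 - 5.677*41
= 1768.23 kcal/day

1768.23 kcal/day


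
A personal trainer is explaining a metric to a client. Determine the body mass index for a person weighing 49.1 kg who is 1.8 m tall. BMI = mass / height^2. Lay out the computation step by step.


BMI = mass / height^2
= 49.1 / 1.8^2
= 49.1 / 3.24
= 15.15 kg/m^2

15.15 kg/m^2


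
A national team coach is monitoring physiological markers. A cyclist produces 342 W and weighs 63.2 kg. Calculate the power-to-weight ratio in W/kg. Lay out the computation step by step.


P/W = power / mass
= 342 / 63.2
= 5.411 W/kg

5.411 W/kg


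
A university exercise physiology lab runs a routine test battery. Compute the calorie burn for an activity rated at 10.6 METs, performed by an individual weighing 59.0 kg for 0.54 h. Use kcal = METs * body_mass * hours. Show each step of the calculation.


Product of METs and mass = 10.6 * 59.0 = 625.4
Total kcal = 625.4 * 0.54 = 337.72 kcal

337.72 kcal
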